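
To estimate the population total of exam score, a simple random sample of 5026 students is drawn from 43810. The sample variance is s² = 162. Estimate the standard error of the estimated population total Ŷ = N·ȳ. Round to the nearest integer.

7400

Var(Ŷ) = N²·Var(ȳ) = N²·(1 − n/N)·s²/n.
f = 5026/43810 = 0.11472267; Var(ȳ) = 0.88527733·162/5026 = 0.028534606.
Var(Ŷ) = 43810² · 0.028534606 = 5.4766929 × 10^7.
SE(Ŷ) = √(5.4766929 × 10^7) = 7400.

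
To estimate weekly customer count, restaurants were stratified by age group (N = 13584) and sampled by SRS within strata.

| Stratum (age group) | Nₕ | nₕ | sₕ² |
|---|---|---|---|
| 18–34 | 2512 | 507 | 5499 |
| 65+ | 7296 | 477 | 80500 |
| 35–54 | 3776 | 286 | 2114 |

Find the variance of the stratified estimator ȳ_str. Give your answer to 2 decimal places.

46.33

Var(ȳ_str) = Σₕ Wₕ²(1 − fₕ)sₕ²/nₕ with Wₕ = Nₕ/N, N = 13584.
18–34: Wₕ = 0.18492344; term = 0.18492344²·(1 − 0.20183121)·5499/507 = 0.29604275.
65+: Wₕ = 0.53710247; term = 0.53710247²·(1 − 0.06537829)·80500/477 = 45.501705.
35–54: Wₕ = 0.27797409; term = 0.27797409²·(1 − 0.07574153)·2114/286 = 0.52788706.
Sum = 46.325635.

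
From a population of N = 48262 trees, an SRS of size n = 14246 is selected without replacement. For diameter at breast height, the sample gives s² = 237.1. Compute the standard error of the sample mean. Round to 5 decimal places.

Under SRS without replacement, Var(ȳ) = (1 − f)·s²/n with f = n/N = 14246/48262 = 0.29518047.
Var(ȳ) = (1 − 0.29518047)·237.1/14246 = 0.70481953·0.016643268 = 0.0117305.
SE(ȳ) = √(0.0117305) = 0.10831.

0.10831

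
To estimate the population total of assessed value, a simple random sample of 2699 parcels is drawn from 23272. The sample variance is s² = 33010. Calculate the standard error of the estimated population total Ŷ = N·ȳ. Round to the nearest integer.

76522

Var(Ŷ) = N²·Var(ȳ) = N²·(1 − n/N)·s²/n.
f = 2699/23272 = 0.11597628; Var(ȳ) = 0.88402372·33010/2699 = 10.812013.
Var(Ŷ) = 23272² · 10.812013 = 5.8556347 × 10^9.
SE(Ŷ) = √(5.8556347 × 10^9) = 76522.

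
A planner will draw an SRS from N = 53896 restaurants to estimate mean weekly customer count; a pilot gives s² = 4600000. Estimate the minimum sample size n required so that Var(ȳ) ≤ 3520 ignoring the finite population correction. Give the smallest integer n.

1307

Without fpc, n₀ = s²/D = 4600000/3520 = 1306.8182.
Rounding up, n = 1307.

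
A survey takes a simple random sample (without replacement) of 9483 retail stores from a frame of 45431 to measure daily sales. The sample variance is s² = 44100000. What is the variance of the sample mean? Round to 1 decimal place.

3679.7

Under SRS without replacement, Var(ȳ) = (1 − f)·s²/n with f = n/N = 9483/45431 = 0.20873412.
Var(ȳ) = (1 − 0.20873412)·44100000/9483 = 0.79126588·4650.4271 = 3679.7243.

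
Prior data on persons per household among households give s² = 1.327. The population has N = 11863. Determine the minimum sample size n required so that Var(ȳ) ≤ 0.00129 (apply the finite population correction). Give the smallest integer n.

947

Without fpc, n₀ = s²/D = 1.327/0.00129 = 1028.6822.
With fpc, (1 − n/N)·s²/n ≤ D requires n ≥ n₀/(1 + n₀/N) = 1028.6822/(1 + 1028.6822/11863) = 946.5993.
Rounding up, n = 947.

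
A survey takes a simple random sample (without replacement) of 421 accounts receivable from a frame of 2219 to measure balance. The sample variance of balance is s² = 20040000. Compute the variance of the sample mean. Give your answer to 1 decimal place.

38569.9

Under SRS without replacement, Var(ȳ) = (1 − f)·s²/n with f = n/N = 421/2219 = 0.18972510.
Var(ȳ) = (1 − 0.18972510)·20040000/421 = 0.81027490·47600.95 = 38569.855.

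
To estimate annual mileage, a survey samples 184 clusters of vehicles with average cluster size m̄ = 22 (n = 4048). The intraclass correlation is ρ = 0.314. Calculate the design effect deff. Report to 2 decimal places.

deff = 1 + (22 − 1)·0.314 = 1 + 6.594 = 7.594.

7.59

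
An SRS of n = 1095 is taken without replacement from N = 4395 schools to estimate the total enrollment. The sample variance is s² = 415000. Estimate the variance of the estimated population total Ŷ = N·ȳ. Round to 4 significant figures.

5.497 × 10^9

Var(Ŷ) = N²·Var(ȳ) = N²·(1 − n/N)·s²/n.
f = 1095/4395 = 0.24914676; Var(ȳ) = 0.75085324·415000/1095 = 284.56995.
Var(Ŷ) = 4395² · 284.56995 = 5.4967603 × 10^9.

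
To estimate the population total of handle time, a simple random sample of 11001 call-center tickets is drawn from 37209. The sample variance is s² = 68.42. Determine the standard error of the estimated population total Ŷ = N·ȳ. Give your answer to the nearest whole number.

Var(Ŷ) = N²·Var(ȳ) = N²·(1 − n/N)·s²/n.
f = 11001/37209 = 0.29565428; Var(ȳ) = 0.70434572·68.42/11001 = 0.0043806322.
Var(Ŷ) = 37209² · 0.0043806322 = 6.0650277 × 10^6.
SE(Ŷ) = √(6.0650277 × 10^6) = 2463.

2463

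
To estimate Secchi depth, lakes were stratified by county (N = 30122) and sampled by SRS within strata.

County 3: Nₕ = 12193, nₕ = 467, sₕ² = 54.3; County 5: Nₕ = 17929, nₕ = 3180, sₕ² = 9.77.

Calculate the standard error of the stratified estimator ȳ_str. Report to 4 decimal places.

Var(ȳ_str) = Σₕ Wₕ²(1 − fₕ)sₕ²/nₕ with Wₕ = Nₕ/N, N = 30122.
County 3: Wₕ = 0.40478720; term = 0.40478720²·(1 − 0.03830066)·54.3/467 = 0.018322123.
County 5: Wₕ = 0.59521280; term = 0.59521280²·(1 − 0.17736628)·9.77/3180 = 8.9540286 × 10^-4.
Sum = 0.019217526.
SE = √(0.019217526) = 0.1386.

0.1386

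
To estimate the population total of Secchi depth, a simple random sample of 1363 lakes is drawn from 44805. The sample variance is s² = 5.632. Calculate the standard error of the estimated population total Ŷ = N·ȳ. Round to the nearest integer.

Var(Ŷ) = N²·Var(ȳ) = N²·(1 − n/N)·s²/n.
f = 1363/44805 = 0.03042071; Var(ȳ) = 0.96957929·5.632/1363 = 0.0040063614.
Var(Ŷ) = 44805² · 0.0040063614 = 8.0427225 × 10^6.
SE(Ŷ) = √(8.0427225 × 10^6) = 2836.

2836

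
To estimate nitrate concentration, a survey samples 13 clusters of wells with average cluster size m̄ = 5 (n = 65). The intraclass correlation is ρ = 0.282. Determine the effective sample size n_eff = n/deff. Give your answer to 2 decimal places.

30.55

deff = 1 + (5 − 1)·0.282 = 1 + 1.128 = 2.128.
n_eff = 65 / 2.128 = 30.55.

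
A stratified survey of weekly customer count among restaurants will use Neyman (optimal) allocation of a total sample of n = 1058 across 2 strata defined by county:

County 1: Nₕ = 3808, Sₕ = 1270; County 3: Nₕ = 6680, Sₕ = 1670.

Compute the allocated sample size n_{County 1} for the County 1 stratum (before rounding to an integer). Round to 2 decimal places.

319.96

Neyman allocation: nₕ = n·NₕSₕ / Σⱼ NⱼSⱼ.
Σ NⱼSⱼ = 3808·1270 + 6680·1670 = 1.599176 × 10^7.
n_{County 1} = 1058·3808·1270 / (1.599176 × 10^7) = 319.96.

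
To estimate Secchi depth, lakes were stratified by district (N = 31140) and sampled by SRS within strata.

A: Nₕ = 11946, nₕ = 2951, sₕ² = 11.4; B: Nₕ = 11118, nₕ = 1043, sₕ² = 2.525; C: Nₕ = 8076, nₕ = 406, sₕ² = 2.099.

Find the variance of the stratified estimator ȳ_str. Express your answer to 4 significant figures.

0.001038

Var(ȳ_str) = Σₕ Wₕ²(1 − fₕ)sₕ²/nₕ with Wₕ = Nₕ/N, N = 31140.
A: Wₕ = 0.38362235; term = 0.38362235²·(1 − 0.24702829)·11.4/2951 = 4.2807721 × 10^-4.
B: Wₕ = 0.35703276; term = 0.35703276²·(1 − 0.09381184)·2.525/1043 = 2.7964791 × 10^-4.
C: Wₕ = 0.25934489; term = 0.25934489²·(1 − 0.05027241)·2.099/406 = 3.3024851 × 10^-4.
Sum = 0.0010379736.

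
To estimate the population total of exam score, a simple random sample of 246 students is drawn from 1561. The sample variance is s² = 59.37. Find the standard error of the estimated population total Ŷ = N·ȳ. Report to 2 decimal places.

Var(Ŷ) = N²·Var(ȳ) = N²·(1 − n/N)·s²/n.
f = 246/1561 = 0.15759129; Var(ȳ) = 0.84240871·59.37/246 = 0.20330815.
Var(Ŷ) = 1561² · 0.20330815 = 495405.24.
SE(Ŷ) = √(495405.24) = 703.85.

703.85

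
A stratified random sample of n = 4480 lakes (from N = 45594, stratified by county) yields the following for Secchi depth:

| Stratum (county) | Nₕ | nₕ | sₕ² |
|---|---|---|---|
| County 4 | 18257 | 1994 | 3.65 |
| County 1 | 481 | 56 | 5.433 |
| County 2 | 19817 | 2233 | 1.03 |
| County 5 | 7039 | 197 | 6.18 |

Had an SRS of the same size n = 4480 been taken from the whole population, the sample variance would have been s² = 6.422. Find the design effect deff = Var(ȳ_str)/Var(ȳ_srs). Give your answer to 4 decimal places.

0.8317

Var(ȳ_str) = Σ Wₕ²(1−fₕ)sₕ²/nₕ with Wₕ = Nₕ/45594:
  County 4: (18257/45594)²·(1−1994/18257)·3.65/1994 = 2.6144624 × 10^-4
  County 1: (481/45594)²·(1−56/481)·5.433/56 = 9.5404815 × 10^-6
  County 2: (19817/45594)²·(1−2233/19817)·1.03/2233 = 7.7319439 × 10^-5
  County 5: (7039/45594)²·(1−197/7039)·6.18/197 = 7.2677653 × 10^-4
  → Var(ȳ_str) = 0.0010750827.
Var(ȳ_srs) = (1 − 4480/45594)·6.422/4480 = 0.0012926303.
deff = 0.0010750827 / 0.0012926303 = 0.8317.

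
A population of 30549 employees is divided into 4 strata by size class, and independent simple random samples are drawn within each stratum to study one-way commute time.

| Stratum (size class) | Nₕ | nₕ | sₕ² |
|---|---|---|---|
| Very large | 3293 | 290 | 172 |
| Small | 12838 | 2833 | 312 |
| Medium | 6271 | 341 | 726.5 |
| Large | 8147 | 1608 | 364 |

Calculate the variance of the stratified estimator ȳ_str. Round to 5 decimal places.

Var(ȳ_str) = Σₕ Wₕ²(1 − fₕ)sₕ²/nₕ with Wₕ = Nₕ/N, N = 30549.
Very large: Wₕ = 0.10779404; term = 0.10779404²·(1 − 0.08806559)·172/290 = 0.006284685.
Small: Wₕ = 0.42024289; term = 0.42024289²·(1 − 0.22067300)·312/2833 = 0.015157532.
Medium: Wₕ = 0.20527677; term = 0.20527677²·(1 − 0.05437729)·726.5/341 = 0.08489434.
Large: Wₕ = 0.26668631; term = 0.26668631²·(1 − 0.19737327)·364/1608 = 0.01292202.
Sum = 0.11925858.

0.11926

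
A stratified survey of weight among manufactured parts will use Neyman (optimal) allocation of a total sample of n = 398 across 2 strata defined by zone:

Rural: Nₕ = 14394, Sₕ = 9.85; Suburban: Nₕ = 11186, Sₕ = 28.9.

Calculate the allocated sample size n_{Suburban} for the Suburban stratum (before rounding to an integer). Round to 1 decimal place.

276.7

Neyman allocation: nₕ = n·NₕSₕ / Σⱼ NⱼSⱼ.
Σ NⱼSⱼ = 14394·9.85 + 11186·28.9 = 465056.3.
n_{Suburban} = 398·11186·28.9 / 465056.3 = 276.7.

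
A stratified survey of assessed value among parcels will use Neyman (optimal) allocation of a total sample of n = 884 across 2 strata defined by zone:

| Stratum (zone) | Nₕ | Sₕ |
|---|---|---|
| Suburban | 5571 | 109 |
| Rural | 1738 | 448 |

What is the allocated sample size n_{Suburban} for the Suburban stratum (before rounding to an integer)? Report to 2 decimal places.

387.34

Neyman allocation: nₕ = n·NₕSₕ / Σⱼ NⱼSⱼ.
Σ NⱼSⱼ = 5571·109 + 1738·448 = 1.385863 × 10^6.
n_{Suburban} = 884·5571·109 / (1.385863 × 10^6) = 387.34.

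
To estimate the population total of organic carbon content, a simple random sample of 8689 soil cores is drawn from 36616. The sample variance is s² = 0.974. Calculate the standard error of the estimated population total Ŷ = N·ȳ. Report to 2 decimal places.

Var(Ŷ) = N²·Var(ȳ) = N²·(1 − n/N)·s²/n.
f = 8689/36616 = 0.23730063; Var(ȳ) = 0.76269937·0.974/8689 = 8.549536 × 10^-5.
Var(Ŷ) = 36616² · (8.549536 × 10^-5) = 114626.32.
SE(Ŷ) = √(114626.32) = 338.57.

338.57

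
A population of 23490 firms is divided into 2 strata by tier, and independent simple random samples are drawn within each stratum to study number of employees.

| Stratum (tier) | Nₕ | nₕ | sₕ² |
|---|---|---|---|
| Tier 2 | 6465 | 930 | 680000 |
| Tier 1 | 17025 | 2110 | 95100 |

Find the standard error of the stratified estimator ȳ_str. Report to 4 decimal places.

8.2559

Var(ȳ_str) = Σₕ Wₕ²(1 − fₕ)sₕ²/nₕ with Wₕ = Nₕ/N, N = 23490.
Tier 2: Wₕ = 0.27522350; term = 0.27522350²·(1 − 0.14385151)·680000/930 = 47.418311.
Tier 1: Wₕ = 0.72477650; term = 0.72477650²·(1 − 0.12393539)·95100/2110 = 20.741607.
Sum = 68.159918.
SE = √(68.159918) = 8.2559.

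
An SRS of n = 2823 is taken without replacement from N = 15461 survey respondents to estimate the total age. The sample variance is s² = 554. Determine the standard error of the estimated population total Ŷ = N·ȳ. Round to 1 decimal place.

6192.4

Var(Ŷ) = N²·Var(ȳ) = N²·(1 − n/N)·s²/n.
f = 2823/15461 = 0.18258845; Var(ȳ) = 0.81741155·554/2823 = 0.16041304.
Var(Ŷ) = 15461² · 0.16041304 = 3.8345537 × 10^7.
SE(Ŷ) = √(3.8345537 × 10^7) = 6192.4.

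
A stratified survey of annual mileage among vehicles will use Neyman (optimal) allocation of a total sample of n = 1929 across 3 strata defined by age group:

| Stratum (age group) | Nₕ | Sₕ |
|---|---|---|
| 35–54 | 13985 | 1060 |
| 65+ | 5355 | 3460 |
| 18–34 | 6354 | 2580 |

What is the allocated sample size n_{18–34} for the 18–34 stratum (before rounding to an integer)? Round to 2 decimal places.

Neyman allocation: nₕ = n·NₕSₕ / Σⱼ NⱼSⱼ.
Σ NⱼSⱼ = 13985·1060 + 5355·3460 + 6354·2580 = 4.974572 × 10^7.
n_{18–34} = 1929·6354·2580 / (4.974572 × 10^7) = 635.69.

635.69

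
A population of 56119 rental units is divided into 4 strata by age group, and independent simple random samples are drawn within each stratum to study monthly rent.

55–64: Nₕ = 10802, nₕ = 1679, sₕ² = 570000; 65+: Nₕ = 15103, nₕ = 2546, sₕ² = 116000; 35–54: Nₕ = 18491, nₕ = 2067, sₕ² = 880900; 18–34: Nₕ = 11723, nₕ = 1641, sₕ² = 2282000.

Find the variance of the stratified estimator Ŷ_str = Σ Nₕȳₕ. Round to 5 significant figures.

Var(Ŷ_str) = Σₕ Nₕ²(1 − fₕ)sₕ²/nₕ.
55–64: 10802²·(1 − 1679/10802)·570000/1679 = 3.3455383 × 10^10.
65+: 15103²·(1 − 2546/15103)·116000/2546 = 8.6406956 × 10^9.
35–54: 18491²·(1 − 2067/18491)·880900/2067 = 1.2942717 × 10^11.
18–34: 11723²·(1 − 1641/11723)·2282000/1641 = 1.6435863 × 10^11.
Sum = 3.3588188 × 10^11.

3.3588 × 10^11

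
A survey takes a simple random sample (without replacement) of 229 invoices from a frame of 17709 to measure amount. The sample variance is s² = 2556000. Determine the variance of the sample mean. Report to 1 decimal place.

11017.2

Under SRS without replacement, Var(ȳ) = (1 − f)·s²/n with f = n/N = 229/17709 = 0.01293128.
Var(ȳ) = (1 − 0.01293128)·2556000/229 = 0.98706872·11161.572 = 11017.239.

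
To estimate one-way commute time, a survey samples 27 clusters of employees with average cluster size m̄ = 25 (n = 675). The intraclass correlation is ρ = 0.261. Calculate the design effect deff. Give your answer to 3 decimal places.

7.264

deff = 1 + (25 − 1)·0.261 = 1 + 6.264 = 7.264.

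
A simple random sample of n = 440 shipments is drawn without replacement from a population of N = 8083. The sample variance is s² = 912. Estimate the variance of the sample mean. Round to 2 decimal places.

1.96

Under SRS without replacement, Var(ȳ) = (1 − f)·s²/n with f = n/N = 440/8083 = 0.05443523.
Var(ȳ) = (1 − 0.05443523)·912/440 = 0.94556477·2.0727273 = 1.9598979.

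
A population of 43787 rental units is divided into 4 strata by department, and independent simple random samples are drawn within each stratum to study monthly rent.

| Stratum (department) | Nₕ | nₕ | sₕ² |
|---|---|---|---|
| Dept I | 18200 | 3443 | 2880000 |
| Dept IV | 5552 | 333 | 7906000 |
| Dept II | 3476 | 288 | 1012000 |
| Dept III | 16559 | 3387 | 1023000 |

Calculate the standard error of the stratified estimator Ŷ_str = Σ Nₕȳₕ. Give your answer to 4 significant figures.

Var(Ŷ_str) = Σₕ Nₕ²(1 − fₕ)sₕ²/nₕ.
Dept I: 18200²·(1 − 3443/18200)·2880000/3443 = 2.2465957 × 10^11.
Dept IV: 5552²·(1 − 333/5552)·7906000/333 = 6.8793805 × 10^11.
Dept II: 3476²·(1 − 288/3476)·1012000/288 = 3.8939118 × 10^10.
Dept III: 16559²·(1 − 3387/16559)·1023000/3387 = 6.5878889 × 10^10.
Sum = 1.0174156 × 10^12.
SE = √(1.0174156 × 10^12) = 1.009 × 10^6.

1.009 × 10^6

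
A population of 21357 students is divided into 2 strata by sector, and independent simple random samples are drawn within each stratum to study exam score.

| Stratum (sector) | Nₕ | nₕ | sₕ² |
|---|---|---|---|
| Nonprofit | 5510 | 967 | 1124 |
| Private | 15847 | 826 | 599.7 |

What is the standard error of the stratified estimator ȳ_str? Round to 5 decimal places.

0.66535

Var(ȳ_str) = Σₕ Wₕ²(1 − fₕ)sₕ²/nₕ with Wₕ = Nₕ/N, N = 21357.
Nonprofit: Wₕ = 0.25799504; term = 0.25799504²·(1 − 0.17549909)·1124/967 = 0.063790158.
Private: Wₕ = 0.74200496; term = 0.74200496²·(1 − 0.05212343)·599.7/826 = 0.37889547.
Sum = 0.44268563.
SE = √(0.44268563) = 0.66535.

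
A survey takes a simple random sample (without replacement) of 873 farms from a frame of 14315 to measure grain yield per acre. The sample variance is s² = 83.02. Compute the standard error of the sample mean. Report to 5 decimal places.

Under SRS without replacement, Var(ȳ) = (1 − f)·s²/n with f = n/N = 873/14315 = 0.06098498.
Var(ȳ) = (1 − 0.06098498)·83.02/873 = 0.93901502·0.095097365 = 0.089297854.
SE(ȳ) = √(0.089297854) = 0.29883.

0.29883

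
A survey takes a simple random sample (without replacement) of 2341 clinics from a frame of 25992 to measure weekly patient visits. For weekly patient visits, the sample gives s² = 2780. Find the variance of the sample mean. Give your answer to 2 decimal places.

1.08

Under SRS without replacement, Var(ȳ) = (1 − f)·s²/n with f = n/N = 2341/25992 = 0.09006617.
Var(ȳ) = (1 − 0.09006617)·2780/2341 = 0.90993383·1.1875267 = 1.0805707.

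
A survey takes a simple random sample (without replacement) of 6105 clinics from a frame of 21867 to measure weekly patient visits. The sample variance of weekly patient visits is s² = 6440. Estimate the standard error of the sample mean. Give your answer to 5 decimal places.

Under SRS without replacement, Var(ȳ) = (1 − f)·s²/n with f = n/N = 6105/21867 = 0.27918782.
Var(ȳ) = (1 − 0.27918782)·6440/6105 = 0.72081218·1.0548731 = 0.76036535.
SE(ȳ) = √(0.76036535) = 0.87199.

0.87199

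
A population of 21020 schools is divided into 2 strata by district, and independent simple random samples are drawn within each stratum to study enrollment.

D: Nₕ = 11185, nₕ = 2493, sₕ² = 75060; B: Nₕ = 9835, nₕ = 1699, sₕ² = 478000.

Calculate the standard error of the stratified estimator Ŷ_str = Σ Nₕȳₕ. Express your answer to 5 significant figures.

Var(Ŷ_str) = Σₕ Nₕ²(1 − fₕ)sₕ²/nₕ.
D: 11185²·(1 − 2493/11185)·75060/2493 = 2.9271298 × 10^9.
B: 9835²·(1 − 1699/9835)·478000/1699 = 2.2512298 × 10^10.
Sum = 2.5439428 × 10^10.
SE = √(2.5439428 × 10^10) = 159500.

159500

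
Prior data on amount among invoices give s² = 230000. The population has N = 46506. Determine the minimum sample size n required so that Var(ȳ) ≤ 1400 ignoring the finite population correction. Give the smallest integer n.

165

Without fpc, n₀ = s²/D = 230000/1400 = 164.2857.
Rounding up, n = 165.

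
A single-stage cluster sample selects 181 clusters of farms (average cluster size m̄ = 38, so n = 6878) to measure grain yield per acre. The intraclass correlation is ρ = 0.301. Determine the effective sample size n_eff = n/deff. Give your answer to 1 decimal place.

566.7

deff = 1 + (38 − 1)·0.301 = 1 + 11.137 = 12.137.
n_eff = 6878 / 12.137 = 566.7.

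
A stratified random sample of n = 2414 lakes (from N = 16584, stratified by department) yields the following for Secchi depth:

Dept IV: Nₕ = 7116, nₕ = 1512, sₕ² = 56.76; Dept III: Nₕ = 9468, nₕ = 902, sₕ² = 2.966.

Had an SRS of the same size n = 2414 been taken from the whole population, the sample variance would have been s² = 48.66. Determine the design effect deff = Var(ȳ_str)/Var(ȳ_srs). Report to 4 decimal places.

0.3723

Var(ȳ_str) = Σ Wₕ²(1−fₕ)sₕ²/nₕ with Wₕ = Nₕ/16584:
  Dept IV: (7116/16584)²·(1−1512/7116)·56.76/1512 = 0.0054430971
  Dept III: (9468/16584)²·(1−902/9468)·2.966/902 = 9.6966641 × 10^-4
  → Var(ȳ_str) = 0.0064127635.
Var(ȳ_srs) = (1 − 2414/16584)·48.66/2414 = 0.017223262.
deff = 0.0064127635 / 0.017223262 = 0.3723.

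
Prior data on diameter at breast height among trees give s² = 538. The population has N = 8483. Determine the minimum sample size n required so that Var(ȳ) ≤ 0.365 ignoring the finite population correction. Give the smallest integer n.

Without fpc, n₀ = s²/D = 538/0.365 = 1473.9726.
Rounding up, n = 1474.

1474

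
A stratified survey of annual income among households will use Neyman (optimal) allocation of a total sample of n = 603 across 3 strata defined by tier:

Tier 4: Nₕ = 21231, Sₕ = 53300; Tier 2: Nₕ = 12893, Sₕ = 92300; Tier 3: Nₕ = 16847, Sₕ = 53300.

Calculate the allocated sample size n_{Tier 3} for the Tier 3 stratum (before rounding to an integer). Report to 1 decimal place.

Neyman allocation: nₕ = n·NₕSₕ / Σⱼ NⱼSⱼ.
Σ NⱼSⱼ = 21231·53300 + 12893·92300 + 16847·53300 = 3.2195813 × 10^9.
n_{Tier 3} = 603·16847·53300 / (3.2195813 × 10^9) = 168.2.

168.2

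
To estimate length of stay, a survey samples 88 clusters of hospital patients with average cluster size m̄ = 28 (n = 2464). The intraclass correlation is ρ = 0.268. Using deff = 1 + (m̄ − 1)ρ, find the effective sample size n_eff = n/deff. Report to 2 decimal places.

299.17

deff = 1 + (28 − 1)·0.268 = 1 + 7.236 = 8.236.
n_eff = 2464 / 8.236 = 299.17.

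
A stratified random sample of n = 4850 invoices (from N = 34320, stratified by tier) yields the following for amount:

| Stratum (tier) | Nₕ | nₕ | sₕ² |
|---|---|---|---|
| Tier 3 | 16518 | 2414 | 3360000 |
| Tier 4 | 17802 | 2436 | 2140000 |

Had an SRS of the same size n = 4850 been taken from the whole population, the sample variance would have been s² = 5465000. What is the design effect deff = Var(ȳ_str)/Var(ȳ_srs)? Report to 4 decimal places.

Var(ȳ_str) = Σ Wₕ²(1−fₕ)sₕ²/nₕ with Wₕ = Nₕ/34320:
  Tier 3: (16518/34320)²·(1−2414/16518)·3360000/2414 = 275.30064
  Tier 4: (17802/34320)²·(1−2436/17802)·2140000/2436 = 204.01944
  → Var(ȳ_str) = 479.32008.
Var(ȳ_srs) = (1 − 4850/34320)·5465000/4850 = 967.56753.
deff = 479.32008 / 967.56753 = 0.4954.

0.4954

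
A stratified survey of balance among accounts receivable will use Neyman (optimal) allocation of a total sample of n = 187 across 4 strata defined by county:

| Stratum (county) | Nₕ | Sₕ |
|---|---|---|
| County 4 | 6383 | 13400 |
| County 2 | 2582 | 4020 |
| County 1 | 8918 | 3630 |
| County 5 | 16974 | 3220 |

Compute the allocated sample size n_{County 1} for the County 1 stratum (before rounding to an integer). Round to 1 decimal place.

33.1

Neyman allocation: nₕ = n·NₕSₕ / Σⱼ NⱼSⱼ.
Σ NⱼSⱼ = 6383·13400 + 2582·4020 + 8918·3630 + 16974·3220 = 1.8294046 × 10^8.
n_{County 1} = 187·8918·3630 / (1.8294046 × 10^8) = 33.1.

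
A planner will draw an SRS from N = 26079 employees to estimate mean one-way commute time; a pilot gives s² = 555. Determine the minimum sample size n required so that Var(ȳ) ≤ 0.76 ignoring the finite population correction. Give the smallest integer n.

Without fpc, n₀ = s²/D = 555/0.76 = 730.2632.
Rounding up, n = 731.

731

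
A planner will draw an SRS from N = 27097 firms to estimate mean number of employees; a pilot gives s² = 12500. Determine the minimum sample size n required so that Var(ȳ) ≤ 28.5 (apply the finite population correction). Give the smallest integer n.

Without fpc, n₀ = s²/D = 12500/28.5 = 438.5965.
With fpc, (1 − n/N)·s²/n ≤ D requires n ≥ n₀/(1 + n₀/N) = 438.5965/(1 + 438.5965/27097) = 431.6104.
Rounding up, n = 432.

432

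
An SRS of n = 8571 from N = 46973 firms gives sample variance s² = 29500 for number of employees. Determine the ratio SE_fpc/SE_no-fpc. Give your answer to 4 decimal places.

f = n/N = 8571/46973 = 0.18246652.
SE_no-fpc = √(s²/n) = 1.8552193; SE_fpc = √((1−f)s²/n) = 1.677444.
Ratio = √(1−f) = 0.90417558.

0.9042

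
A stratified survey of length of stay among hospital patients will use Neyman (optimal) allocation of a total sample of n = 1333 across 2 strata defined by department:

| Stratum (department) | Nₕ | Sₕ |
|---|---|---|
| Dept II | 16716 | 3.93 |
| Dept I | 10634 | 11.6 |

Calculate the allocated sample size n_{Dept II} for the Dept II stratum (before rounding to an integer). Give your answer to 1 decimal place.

Neyman allocation: nₕ = n·NₕSₕ / Σⱼ NⱼSⱼ.
Σ NⱼSⱼ = 16716·3.93 + 10634·11.6 = 189048.28.
n_{Dept II} = 1333·16716·3.93 / 189048.28 = 463.2.

463.2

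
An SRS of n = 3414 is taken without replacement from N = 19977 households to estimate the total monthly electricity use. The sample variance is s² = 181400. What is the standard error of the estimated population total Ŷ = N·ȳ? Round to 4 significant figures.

Var(Ŷ) = N²·Var(ȳ) = N²·(1 − n/N)·s²/n.
f = 3414/19977 = 0.17089653; Var(ȳ) = 0.82910347·181400/3414 = 44.053711.
Var(Ŷ) = 19977² · 44.053711 = 1.7580978 × 10^10.
SE(Ŷ) = √(1.7580978 × 10^10) = 132600.

132600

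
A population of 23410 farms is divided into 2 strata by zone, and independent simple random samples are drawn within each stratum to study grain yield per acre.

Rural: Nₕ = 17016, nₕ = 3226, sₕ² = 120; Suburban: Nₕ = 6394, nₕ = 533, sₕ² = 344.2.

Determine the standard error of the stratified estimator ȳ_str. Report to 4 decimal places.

0.2451

Var(ȳ_str) = Σₕ Wₕ²(1 − fₕ)sₕ²/nₕ with Wₕ = Nₕ/N, N = 23410.
Rural: Wₕ = 0.72686886; term = 0.72686886²·(1 − 0.18958627)·120/3226 = 0.015927067.
Suburban: Wₕ = 0.27313114; term = 0.27313114²·(1 − 0.08335940)·344.2/533 = 0.044159605.
Sum = 0.060086672.
SE = √(0.060086672) = 0.2451.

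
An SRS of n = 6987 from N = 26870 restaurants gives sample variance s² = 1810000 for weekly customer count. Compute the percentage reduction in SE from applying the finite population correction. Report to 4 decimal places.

f = n/N = 6987/26870 = 0.26002977.
SE_no-fpc = √(s²/n) = 16.095109; SE_fpc = √((1−f)s²/n) = 13.845258.
Ratio = √(1−f) = 0.86021522. Reduction = 100·(1 − 0.86021522) = 13.9785%.

13.9785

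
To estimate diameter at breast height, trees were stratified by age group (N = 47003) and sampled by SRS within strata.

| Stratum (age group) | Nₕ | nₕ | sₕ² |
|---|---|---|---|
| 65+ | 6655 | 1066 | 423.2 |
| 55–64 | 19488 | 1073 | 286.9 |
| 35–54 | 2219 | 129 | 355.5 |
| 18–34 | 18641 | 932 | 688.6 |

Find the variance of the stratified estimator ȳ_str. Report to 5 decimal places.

0.16630

Var(ȳ_str) = Σₕ Wₕ²(1 − fₕ)sₕ²/nₕ with Wₕ = Nₕ/N, N = 47003.
65+: Wₕ = 0.14158671; term = 0.14158671²·(1 − 0.16018032)·423.2/1066 = 0.0066837388.
55–64: Wₕ = 0.41461183; term = 0.41461183²·(1 − 0.05505952)·286.9/1073 = 0.043432884.
35–54: Wₕ = 0.04720975; term = 0.04720975²·(1 − 0.05813429)·355.5/129 = 0.0057849862.
18–34: Wₕ = 0.39659171; term = 0.39659171²·(1 − 0.04999732)·688.6/932 = 0.11039851.
Sum = 0.16630012.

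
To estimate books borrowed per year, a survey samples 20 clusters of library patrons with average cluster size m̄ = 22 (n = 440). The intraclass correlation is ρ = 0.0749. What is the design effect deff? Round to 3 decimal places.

2.573

deff = 1 + (22 − 1)·0.0749 = 1 + 1.5729 = 2.5729.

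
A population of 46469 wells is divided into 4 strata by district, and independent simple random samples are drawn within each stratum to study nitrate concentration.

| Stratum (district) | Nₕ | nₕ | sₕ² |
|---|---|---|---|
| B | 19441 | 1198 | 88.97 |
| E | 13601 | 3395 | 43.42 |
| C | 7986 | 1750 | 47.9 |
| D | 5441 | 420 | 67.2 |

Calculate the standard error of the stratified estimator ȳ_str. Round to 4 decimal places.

0.1252

Var(ȳ_str) = Σₕ Wₕ²(1 − fₕ)sₕ²/nₕ with Wₕ = Nₕ/N, N = 46469.
B: Wₕ = 0.41836493; term = 0.41836493²·(1 − 0.06162234)·88.97/1198 = 0.012197617.
E: Wₕ = 0.29268975; term = 0.29268975²·(1 − 0.24961400)·43.42/3395 = 8.221476 × 10^-4.
C: Wₕ = 0.17185651; term = 0.17185651²·(1 − 0.21913348)·47.9/1750 = 6.3125702 × 10^-4.
D: Wₕ = 0.11708881; term = 0.11708881²·(1 − 0.07719169)·67.2/420 = 0.0020242413.
Sum = 0.015675263.
SE = √(0.015675263) = 0.1252.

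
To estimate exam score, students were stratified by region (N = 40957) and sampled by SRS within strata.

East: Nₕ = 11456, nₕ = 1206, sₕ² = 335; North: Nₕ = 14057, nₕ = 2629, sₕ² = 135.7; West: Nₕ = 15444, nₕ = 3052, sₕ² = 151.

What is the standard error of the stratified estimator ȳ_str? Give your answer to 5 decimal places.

Var(ȳ_str) = Σₕ Wₕ²(1 − fₕ)sₕ²/nₕ with Wₕ = Nₕ/N, N = 40957.
East: Wₕ = 0.27970799; term = 0.27970799²·(1 − 0.10527235)·335/1206 = 0.019444559.
North: Wₕ = 0.34321361; term = 0.34321361²·(1 − 0.18702426)·135.7/2629 = 0.0049430598.
West: Wₕ = 0.37707840; term = 0.37707840²·(1 − 0.19761720)·151/3052 = 0.0056446542.
Sum = 0.030032273.
SE = √(0.030032273) = 0.17330.

0.17330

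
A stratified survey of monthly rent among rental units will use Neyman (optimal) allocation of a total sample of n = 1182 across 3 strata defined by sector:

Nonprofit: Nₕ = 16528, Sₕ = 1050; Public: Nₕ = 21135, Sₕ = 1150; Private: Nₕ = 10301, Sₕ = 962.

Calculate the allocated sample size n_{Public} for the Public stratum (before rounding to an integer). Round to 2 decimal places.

Neyman allocation: nₕ = n·NₕSₕ / Σⱼ NⱼSⱼ.
Σ NⱼSⱼ = 16528·1050 + 21135·1150 + 10301·962 = 5.1569212 × 10^7.
n_{Public} = 1182·21135·1150 / (5.1569212 × 10^7) = 557.09.

557.09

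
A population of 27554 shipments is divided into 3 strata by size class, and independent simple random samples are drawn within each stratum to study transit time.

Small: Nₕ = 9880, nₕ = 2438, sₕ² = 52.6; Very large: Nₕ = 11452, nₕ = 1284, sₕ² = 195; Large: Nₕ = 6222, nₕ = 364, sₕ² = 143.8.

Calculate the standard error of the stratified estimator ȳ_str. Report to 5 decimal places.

Var(ȳ_str) = Σₕ Wₕ²(1 − fₕ)sₕ²/nₕ with Wₕ = Nₕ/N, N = 27554.
Small: Wₕ = 0.35856863; term = 0.35856863²·(1 − 0.24676113)·52.6/2438 = 0.0020894373.
Very large: Wₕ = 0.41562024; term = 0.41562024²·(1 − 0.11212015)·195/1284 = 0.023292556.
Large: Wₕ = 0.22581113; term = 0.22581113²·(1 − 0.05850209)·143.8/364 = 0.018965643.
Sum = 0.044347636.
SE = √(0.044347636) = 0.21059.

0.21059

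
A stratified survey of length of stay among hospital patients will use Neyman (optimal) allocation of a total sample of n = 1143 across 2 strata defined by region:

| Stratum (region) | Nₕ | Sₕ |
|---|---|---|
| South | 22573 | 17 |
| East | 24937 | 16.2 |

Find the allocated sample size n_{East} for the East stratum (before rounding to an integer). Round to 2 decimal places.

586.18

Neyman allocation: nₕ = n·NₕSₕ / Σⱼ NⱼSⱼ.
Σ NⱼSⱼ = 22573·17 + 24937·16.2 = 787720.4.
n_{East} = 1143·24937·16.2 / 787720.4 = 586.18.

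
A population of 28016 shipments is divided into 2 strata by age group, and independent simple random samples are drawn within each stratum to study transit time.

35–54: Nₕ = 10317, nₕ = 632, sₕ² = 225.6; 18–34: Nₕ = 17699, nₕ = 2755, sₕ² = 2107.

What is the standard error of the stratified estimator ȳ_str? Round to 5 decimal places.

0.55060

Var(ȳ_str) = Σₕ Wₕ²(1 − fₕ)sₕ²/nₕ with Wₕ = Nₕ/N, N = 28016.
35–54: Wₕ = 0.36825385; term = 0.36825385²·(1 − 0.06125812)·225.6/632 = 0.045442563.
18–34: Wₕ = 0.63174615; term = 0.63174615²·(1 − 0.15565851)·2107/2755 = 0.2577189.
Sum = 0.30316146.
SE = √(0.30316146) = 0.55060.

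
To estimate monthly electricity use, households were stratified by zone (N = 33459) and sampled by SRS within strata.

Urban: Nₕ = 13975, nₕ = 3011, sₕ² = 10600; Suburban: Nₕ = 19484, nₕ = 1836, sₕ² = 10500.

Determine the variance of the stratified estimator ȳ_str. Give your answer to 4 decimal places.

Var(ȳ_str) = Σₕ Wₕ²(1 − fₕ)sₕ²/nₕ with Wₕ = Nₕ/N, N = 33459.
Urban: Wₕ = 0.41767536; term = 0.41767536²·(1 − 0.21545617)·10600/3011 = 0.48182579.
Suburban: Wₕ = 0.58232464; term = 0.58232464²·(1 − 0.09423116)·10500/1836 = 1.7565654.
Sum = 2.2383912.

2.2384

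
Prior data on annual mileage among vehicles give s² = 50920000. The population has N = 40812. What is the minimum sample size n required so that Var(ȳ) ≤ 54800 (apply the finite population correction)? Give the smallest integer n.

909

Without fpc, n₀ = s²/D = 50920000/54800 = 929.1971.
With fpc, (1 − n/N)·s²/n ≤ D requires n ≥ n₀/(1 + n₀/N) = 929.1971/(1 + 929.1971/40812) = 908.5123.
Rounding up, n = 909.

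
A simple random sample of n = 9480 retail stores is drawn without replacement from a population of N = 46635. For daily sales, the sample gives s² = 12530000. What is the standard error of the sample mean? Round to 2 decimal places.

Under SRS without replacement, Var(ȳ) = (1 − f)·s²/n with f = n/N = 9480/46635 = 0.20328080.
Var(ȳ) = (1 − 0.20328080)·12530000/9480 = 0.79671920·1321.73 = 1053.0476.
SE(ȳ) = √(1053.0476) = 32.45.

32.45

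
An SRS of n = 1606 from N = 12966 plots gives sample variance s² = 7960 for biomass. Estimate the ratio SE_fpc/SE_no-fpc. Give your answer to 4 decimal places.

0.9360

f = n/N = 1606/12966 = 0.12386241.
SE_no-fpc = √(s²/n) = 2.2263004; SE_fpc = √((1−f)s²/n) = 2.0838666.
Ratio = √(1−f) = 0.93602222.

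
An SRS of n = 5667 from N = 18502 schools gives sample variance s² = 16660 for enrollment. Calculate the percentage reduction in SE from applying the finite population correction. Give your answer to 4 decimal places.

f = n/N = 5667/18502 = 0.30629121.
SE_no-fpc = √(s²/n) = 1.7145924; SE_fpc = √((1−f)s²/n) = 1.42807.
Ratio = √(1−f) = 0.83289182. Reduction = 100·(1 − 0.83289182) = 16.7108%.

16.7108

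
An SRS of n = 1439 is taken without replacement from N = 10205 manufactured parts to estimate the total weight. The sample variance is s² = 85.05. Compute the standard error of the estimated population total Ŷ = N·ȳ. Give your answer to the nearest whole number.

Var(Ŷ) = N²·Var(ȳ) = N²·(1 − n/N)·s²/n.
f = 1439/10205 = 0.14100931; Var(ȳ) = 0.85899069·85.05/1439 = 0.050769394.
Var(Ŷ) = 10205² · 0.050769394 = 5.2872275 × 10^6.
SE(Ŷ) = √(5.2872275 × 10^6) = 2299.

2299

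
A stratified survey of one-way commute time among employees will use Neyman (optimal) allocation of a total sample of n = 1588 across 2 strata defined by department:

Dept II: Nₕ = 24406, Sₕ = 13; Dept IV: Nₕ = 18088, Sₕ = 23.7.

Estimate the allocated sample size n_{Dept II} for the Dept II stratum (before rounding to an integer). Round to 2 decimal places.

Neyman allocation: nₕ = n·NₕSₕ / Σⱼ NⱼSⱼ.
Σ NⱼSⱼ = 24406·13 + 18088·23.7 = 745963.6.
n_{Dept II} = 1588·24406·13 / 745963.6 = 675.42.

675.42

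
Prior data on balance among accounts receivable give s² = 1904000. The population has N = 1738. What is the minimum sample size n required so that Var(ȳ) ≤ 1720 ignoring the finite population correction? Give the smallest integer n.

Without fpc, n₀ = s²/D = 1904000/1720 = 1106.9767.
Rounding up, n = 1107.

1107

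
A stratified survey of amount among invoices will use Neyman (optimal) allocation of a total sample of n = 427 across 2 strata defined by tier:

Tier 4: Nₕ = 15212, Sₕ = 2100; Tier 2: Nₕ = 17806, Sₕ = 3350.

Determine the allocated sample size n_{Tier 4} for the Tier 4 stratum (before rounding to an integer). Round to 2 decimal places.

148.92

Neyman allocation: nₕ = n·NₕSₕ / Σⱼ NⱼSⱼ.
Σ NⱼSⱼ = 15212·2100 + 17806·3350 = 9.15953 × 10^7.
n_{Tier 4} = 427·15212·2100 / (9.15953 × 10^7) = 148.92.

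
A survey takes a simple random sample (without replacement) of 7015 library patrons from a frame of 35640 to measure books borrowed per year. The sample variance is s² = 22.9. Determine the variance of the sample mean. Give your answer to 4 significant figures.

0.002622

Under SRS without replacement, Var(ȳ) = (1 − f)·s²/n with f = n/N = 7015/35640 = 0.19682941.
Var(ȳ) = (1 − 0.19682941)·22.9/7015 = 0.80317059·0.0032644334 = 0.0026218969.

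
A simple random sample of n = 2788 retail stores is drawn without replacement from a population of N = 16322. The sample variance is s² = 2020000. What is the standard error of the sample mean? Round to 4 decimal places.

24.5107

Under SRS without replacement, Var(ȳ) = (1 − f)·s²/n with f = n/N = 2788/16322 = 0.17081240.
Var(ȳ) = (1 − 0.17081240)·2020000/2788 = 0.82918760·724.53372 = 600.77437.
SE(ȳ) = √(600.77437) = 24.5107.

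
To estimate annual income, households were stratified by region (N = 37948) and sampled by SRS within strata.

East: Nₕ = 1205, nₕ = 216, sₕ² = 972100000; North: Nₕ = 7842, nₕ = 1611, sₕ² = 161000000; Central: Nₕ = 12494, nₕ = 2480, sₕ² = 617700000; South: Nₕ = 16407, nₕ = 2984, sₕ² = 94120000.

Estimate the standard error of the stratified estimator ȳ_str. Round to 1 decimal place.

Var(ȳ_str) = Σₕ Wₕ²(1 − fₕ)sₕ²/nₕ with Wₕ = Nₕ/N, N = 37948.
East: Wₕ = 0.03175398; term = 0.03175398²·(1 − 0.17925311)·972100000/216 = 3724.4551.
North: Wₕ = 0.20665121; term = 0.20665121²·(1 − 0.20543229)·161000000/1611 = 3391.073.
Central: Wₕ = 0.32924001; term = 0.32924001²·(1 − 0.19849528)·617700000/2480 = 21639.998.
South: Wₕ = 0.43235480; term = 0.43235480²·(1 − 0.18187359)·94120000/2984 = 4823.7421.
Sum = 33579.268.
SE = √(33579.268) = 183.2.

183.2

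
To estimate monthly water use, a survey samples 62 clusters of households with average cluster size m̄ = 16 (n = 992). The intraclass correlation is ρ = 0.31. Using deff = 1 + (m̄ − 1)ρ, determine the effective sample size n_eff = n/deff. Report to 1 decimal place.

deff = 1 + (16 − 1)·0.31 = 1 + 4.65 = 5.65.
n_eff = 992 / 5.65 = 175.6.

175.6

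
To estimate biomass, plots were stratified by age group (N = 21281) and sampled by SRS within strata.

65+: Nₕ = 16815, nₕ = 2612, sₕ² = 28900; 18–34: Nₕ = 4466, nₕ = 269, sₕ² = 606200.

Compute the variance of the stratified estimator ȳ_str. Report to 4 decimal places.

Var(ȳ_str) = Σₕ Wₕ²(1 − fₕ)sₕ²/nₕ with Wₕ = Nₕ/N, N = 21281.
65+: Wₕ = 0.79014144; term = 0.79014144²·(1 − 0.15533750)·28900/2612 = 5.834687.
18–34: Wₕ = 0.20985856; term = 0.20985856²·(1 − 0.06023287)·606200/269 = 93.268991.
Sum = 99.103678.

99.1037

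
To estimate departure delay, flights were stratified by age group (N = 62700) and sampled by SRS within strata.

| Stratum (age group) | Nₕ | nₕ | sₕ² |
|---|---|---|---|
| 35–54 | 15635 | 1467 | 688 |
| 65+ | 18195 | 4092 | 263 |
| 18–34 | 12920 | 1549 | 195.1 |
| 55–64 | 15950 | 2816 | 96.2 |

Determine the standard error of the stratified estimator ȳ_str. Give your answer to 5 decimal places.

0.19274

Var(ȳ_str) = Σₕ Wₕ²(1 − fₕ)sₕ²/nₕ with Wₕ = Nₕ/N, N = 62700.
35–54: Wₕ = 0.24936204; term = 0.24936204²·(1 − 0.09382795)·688/1467 = 0.026425893.
65+: Wₕ = 0.29019139; term = 0.29019139²·(1 − 0.22489695)·263/4092 = 0.0041951608.
18–34: Wₕ = 0.20606061; term = 0.20606061²·(1 − 0.11989164)·195.1/1549 = 0.0047068672.
55–64: Wₕ = 0.25438596; term = 0.25438596²·(1 − 0.17655172)·96.2/2816 = 0.0018203925.
Sum = 0.037148314.
SE = √(0.037148314) = 0.19274.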